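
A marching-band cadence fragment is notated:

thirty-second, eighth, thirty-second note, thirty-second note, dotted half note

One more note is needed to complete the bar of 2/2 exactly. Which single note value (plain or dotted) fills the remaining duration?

thirty-second note

The bar of 2/2 = 32 thirty-second notes.
Express everything in thirty-second notes: thirty-second = 1; eighth = 4; thirty-second note = 1; thirty-second note = 1; dotted half note = 24.
Total: 1 + 4 + 1 + 1 + 24 = 31.
Remaining: 32 − 31 = 1 thirty-second note, which is a thirty-second note.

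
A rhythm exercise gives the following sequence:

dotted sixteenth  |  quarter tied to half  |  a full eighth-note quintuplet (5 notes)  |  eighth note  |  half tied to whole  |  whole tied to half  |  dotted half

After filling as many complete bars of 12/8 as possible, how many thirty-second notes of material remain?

23

One bar of 12/8 = 48 thirty-second notes.
Working in thirty-second notes: dotted sixteenth = 3; quarter tied to half (quarter + half) = 24; a full eighth-note quintuplet (5 notes) (five quintuplet eighths span one half) = 16; eighth note = 4; half tied to whole (half + whole) = 48; whole tied to half (whole + half) = 48; dotted half = 24.
Altogether 3 + 24 + 16 + 4 + 48 + 48 + 24 = 167.
167 ÷ 48 = 3 complete bars with 23 thirty-second notes remaining.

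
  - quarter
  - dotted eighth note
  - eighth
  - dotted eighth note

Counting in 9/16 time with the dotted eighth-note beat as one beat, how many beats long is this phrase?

4

One dotted eighth-note beat = 3 sixteenth notes.
Convert each value to sixteenth notes: quarter = 4; dotted eighth note = 3; eighth = 2; dotted eighth note = 3.
Total: 4 + 3 + 2 + 3 = 12.
12 ÷ 3 = 4 beats.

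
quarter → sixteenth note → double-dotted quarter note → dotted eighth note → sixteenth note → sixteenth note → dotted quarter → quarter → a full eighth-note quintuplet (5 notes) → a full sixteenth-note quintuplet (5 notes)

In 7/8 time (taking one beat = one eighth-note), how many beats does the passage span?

19.5

One eighth-note beat = 2 sixteenth notes.
Working in sixteenth notes: quarter = 4; sixteenth note = 1; double-dotted quarter note = 7; dotted eighth note = 3; sixteenth note = 1; sixteenth note = 1; dotted quarter = 6; quarter = 4; a full eighth-note quintuplet (5 notes) (five quintuplet eighths span one half) = 8; a full sixteenth-note quintuplet (5 notes) (five quintuplet sixteenths span one quarter) = 4.
Adding: 4 + 1 + 7 + 3 + 1 + 1 + 6 + 4 + 8 + 4 = 39.
39 ÷ 2 = 19.5 beats.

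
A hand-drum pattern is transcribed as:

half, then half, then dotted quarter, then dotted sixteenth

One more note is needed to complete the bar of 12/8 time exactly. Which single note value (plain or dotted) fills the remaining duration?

The bar of 12/8 = 48 thirty-second notes.
Each duration in thirty-second notes: half = 16; half = 16; dotted quarter = 12; dotted sixteenth = 3.
Adding: 16 + 16 + 12 + 3 = 47.
Remaining: 48 − 47 = 1 thirty-second note, which is a thirty-second note.

thirty-second note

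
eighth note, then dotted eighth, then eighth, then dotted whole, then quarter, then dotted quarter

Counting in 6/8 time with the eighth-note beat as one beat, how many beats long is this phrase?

20.5

One eighth-note beat = 2 sixteenth notes.
Working in sixteenth notes: eighth note = 2; dotted eighth = 3; eighth = 2; dotted whole = 24; quarter = 4; dotted quarter = 6.
Total: 2 + 3 + 2 + 24 + 4 + 6 = 41.
41 ÷ 2 = 20.5 beats.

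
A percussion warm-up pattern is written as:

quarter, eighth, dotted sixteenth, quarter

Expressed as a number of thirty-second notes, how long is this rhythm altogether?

23

Each duration in thirty-second notes: quarter = 8; eighth = 4; dotted sixteenth = 3; quarter = 8.
Total: 8 + 4 + 3 + 8 = 23 thirty-second notes.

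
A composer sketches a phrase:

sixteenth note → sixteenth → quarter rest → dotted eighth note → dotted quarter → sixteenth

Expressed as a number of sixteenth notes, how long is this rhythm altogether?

Working in sixteenth notes: sixteenth note = 1; sixteenth = 1; quarter rest = 4; dotted eighth note = 3; dotted quarter = 6; sixteenth = 1.
Adding: 1 + 1 + 4 + 3 + 6 + 1 = 16 sixteenth notes.

16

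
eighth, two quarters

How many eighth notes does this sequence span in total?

Convert each value to eighth notes: eighth = 1; quarter = 2; quarter = 2.
Altogether 1 + 2 + 2 = 5 eighth notes.

5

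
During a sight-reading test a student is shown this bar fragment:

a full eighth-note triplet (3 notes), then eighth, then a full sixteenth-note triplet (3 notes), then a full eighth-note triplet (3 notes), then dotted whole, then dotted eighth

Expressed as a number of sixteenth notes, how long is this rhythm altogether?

Each duration in sixteenth notes: a full eighth-note triplet (3 notes) (three triplet eighths span one quarter) = 4; eighth = 2; a full sixteenth-note triplet (3 notes) (three triplet sixteenths span one eighth) = 2; a full eighth-note triplet (3 notes) (three triplet eighths span one quarter) = 4; dotted whole = 24; dotted eighth = 3.
Altogether 4 + 2 + 2 + 4 + 24 + 3 = 39 sixteenth notes.

39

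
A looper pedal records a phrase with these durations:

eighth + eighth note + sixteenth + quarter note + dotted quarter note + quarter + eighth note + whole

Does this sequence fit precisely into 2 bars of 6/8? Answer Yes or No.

One bar of 6/8 = 12 sixteenth notes, so 2 bars = 24.
Each duration in sixteenth notes: eighth = 2; eighth note = 2; sixteenth = 1; quarter note = 4; dotted quarter note = 6; quarter = 4; eighth note = 2; whole = 16.
Sum: 2 + 2 + 1 + 4 + 6 + 4 + 2 + 16 = 37.
37 exceeds 24, so the answer is No.

No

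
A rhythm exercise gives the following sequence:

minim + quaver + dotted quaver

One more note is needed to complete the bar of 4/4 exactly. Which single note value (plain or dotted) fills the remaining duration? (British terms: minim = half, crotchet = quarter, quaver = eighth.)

The bar of 4/4 = 16 sixteenth notes.
Convert each value to sixteenth notes: minim = 8; quaver = 2; dotted quaver = 3.
Total: 8 + 2 + 3 = 13.
Remaining: 16 − 13 = 3 sixteenth notes, which is a dotted eighth note.

dotted eighth note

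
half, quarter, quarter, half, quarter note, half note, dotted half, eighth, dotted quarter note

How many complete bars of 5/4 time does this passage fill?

One bar of 5/4 = 10 eighth notes.
Working in eighth notes: half = 4; quarter = 2; quarter = 2; half = 4; quarter note = 2; half note = 4; dotted half = 6; eighth = 1; dotted quarter note = 3.
Adding: 4 + 2 + 2 + 4 + 2 + 4 + 6 + 1 + 3 = 28.
28 ÷ 10 = 2 complete bars with 8 left over.

2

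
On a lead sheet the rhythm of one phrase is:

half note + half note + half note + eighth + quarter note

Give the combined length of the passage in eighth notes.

15

Convert each value to eighth notes: half note = 4; half note = 4; half note = 4; eighth = 1; quarter note = 2.
Altogether 4 + 4 + 4 + 1 + 2 = 15 eighth notes.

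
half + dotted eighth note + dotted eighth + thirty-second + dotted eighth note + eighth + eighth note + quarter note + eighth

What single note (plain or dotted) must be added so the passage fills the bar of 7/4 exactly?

thirty-second note

The bar of 7/4 = 56 thirty-second notes.
Each duration in thirty-second notes: half = 16; dotted eighth note = 6; dotted eighth = 6; thirty-second = 1; dotted eighth note = 6; eighth = 4; eighth note = 4; quarter note = 8; eighth = 4.
Total: 16 + 6 + 6 + 1 + 6 + 4 + 4 + 8 + 4 = 55.
Remaining: 56 − 55 = 1 thirty-second note, which is a thirty-second note.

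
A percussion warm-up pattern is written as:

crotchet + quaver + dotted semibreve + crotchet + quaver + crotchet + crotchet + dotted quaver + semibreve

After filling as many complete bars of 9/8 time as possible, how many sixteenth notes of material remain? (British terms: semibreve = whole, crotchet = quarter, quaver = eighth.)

One bar of 9/8 = 18 sixteenth notes.
Express everything in sixteenth notes: crotchet = 4; quaver = 2; dotted semibreve = 24; crotchet = 4; quaver = 2; crotchet = 4; crotchet = 4; dotted quaver = 3; semibreve = 16.
Adding: 4 + 2 + 24 + 4 + 2 + 4 + 4 + 3 + 16 = 63.
63 ÷ 18 = 3 complete bars with 9 sixteenth notes remaining.

9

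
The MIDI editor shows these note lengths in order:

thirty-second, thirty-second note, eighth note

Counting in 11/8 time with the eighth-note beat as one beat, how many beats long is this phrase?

One eighth-note beat = 4 thirty-second notes.
Express everything in thirty-second notes: thirty-second = 1; thirty-second note = 1; eighth note = 4.
Altogether 1 + 1 + 4 = 6.
6 ÷ 4 = 1.5 beats.

1.5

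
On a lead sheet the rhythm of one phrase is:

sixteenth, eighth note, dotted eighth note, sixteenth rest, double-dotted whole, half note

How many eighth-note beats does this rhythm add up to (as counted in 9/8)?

21.5

One eighth-note beat = 2 sixteenth notes.
In sixteenth notes: sixteenth = 1; eighth note = 2; dotted eighth note = 3; sixteenth rest = 1; double-dotted whole = 28; half note = 8.
Sum: 1 + 2 + 3 + 1 + 28 + 8 = 43.
43 ÷ 2 = 21.5 beats.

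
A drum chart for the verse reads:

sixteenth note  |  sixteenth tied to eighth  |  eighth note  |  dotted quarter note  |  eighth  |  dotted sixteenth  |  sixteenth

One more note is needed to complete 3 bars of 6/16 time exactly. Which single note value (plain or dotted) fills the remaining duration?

3 bars of 6/16 = 36 thirty-second notes.
Express everything in thirty-second notes: sixteenth note = 2; sixteenth tied to eighth (sixteenth + eighth) = 6; eighth note = 4; dotted quarter note = 12; eighth = 4; dotted sixteenth = 3; sixteenth = 2.
Adding: 2 + 6 + 4 + 12 + 4 + 3 + 2 = 33.
Remaining: 36 − 33 = 3 thirty-second notes, which is a dotted sixteenth note.

dotted sixteenth note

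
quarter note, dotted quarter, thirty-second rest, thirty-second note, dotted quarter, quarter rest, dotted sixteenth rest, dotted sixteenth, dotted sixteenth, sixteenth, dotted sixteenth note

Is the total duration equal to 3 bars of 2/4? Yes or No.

One bar of 2/4 = 16 thirty-second notes, so 3 bars = 48.
Express everything in thirty-second notes: quarter note = 8; dotted quarter = 12; thirty-second rest = 1; thirty-second note = 1; dotted quarter = 12; quarter rest = 8; dotted sixteenth rest = 3; dotted sixteenth = 3; dotted sixteenth = 3; sixteenth = 2; dotted sixteenth note = 3.
Sum: 8 + 12 + 1 + 1 + 12 + 8 + 3 + 3 + 3 + 2 + 3 = 56.
56 exceeds 48, so the answer is No.

No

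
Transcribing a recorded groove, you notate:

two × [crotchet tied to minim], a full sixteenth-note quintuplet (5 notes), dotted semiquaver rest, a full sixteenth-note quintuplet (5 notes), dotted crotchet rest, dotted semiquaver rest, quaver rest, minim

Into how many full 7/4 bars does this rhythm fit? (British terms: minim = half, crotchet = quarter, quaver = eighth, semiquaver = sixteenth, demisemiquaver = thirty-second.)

1

One bar of 7/4 = 56 thirty-second notes.
Working in thirty-second notes: crotchet tied to minim (crotchet + minim) = 24; crotchet tied to minim (crotchet + minim) = 24; a full sixteenth-note quintuplet (5 notes) (five quintuplet sixteenths span one quarter) = 8; dotted semiquaver rest = 3; a full sixteenth-note quintuplet (5 notes) (five quintuplet sixteenths span one quarter) = 8; dotted crotchet rest = 12; dotted semiquaver rest = 3; quaver rest = 4; minim = 16.
Adding: 24 + 24 + 8 + 3 + 8 + 12 + 3 + 4 + 16 = 102.
102 ÷ 56 = 1 complete bar with 46 left over.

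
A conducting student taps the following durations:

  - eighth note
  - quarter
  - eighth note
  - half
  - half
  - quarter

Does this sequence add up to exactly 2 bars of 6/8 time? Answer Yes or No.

One bar of 6/8 = 6 eighth notes, so 2 bars = 12.
Working in eighth notes: eighth note = 1; quarter = 2; eighth note = 1; half = 4; half = 4; quarter = 2.
Total: 1 + 2 + 1 + 4 + 4 + 2 = 14.
14 exceeds 12, so the answer is No.

No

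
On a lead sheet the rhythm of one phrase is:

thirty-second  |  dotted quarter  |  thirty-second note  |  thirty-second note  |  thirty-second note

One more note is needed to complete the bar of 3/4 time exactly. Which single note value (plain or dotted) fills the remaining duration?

The bar of 3/4 = 24 thirty-second notes.
Each duration in thirty-second notes: thirty-second = 1; dotted quarter = 12; thirty-second note = 1; thirty-second note = 1; thirty-second note = 1.
Altogether 1 + 12 + 1 + 1 + 1 = 16.
Remaining: 24 − 16 = 8 thirty-second notes, which is a quarter note.

quarter note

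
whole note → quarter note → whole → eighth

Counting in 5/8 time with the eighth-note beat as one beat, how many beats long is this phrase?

19

One eighth-note beat = 2 sixteenth notes.
Working in sixteenth notes: whole note = 16; quarter note = 4; whole = 16; eighth = 2.
Altogether 16 + 4 + 16 + 2 = 38.
38 ÷ 2 = 19 beats.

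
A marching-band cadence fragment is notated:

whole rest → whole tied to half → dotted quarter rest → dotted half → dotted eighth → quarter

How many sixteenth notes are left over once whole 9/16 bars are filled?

2

One bar of 9/16 = 9 sixteenth notes.
In sixteenth notes: whole rest = 16; whole tied to half (whole + half) = 24; dotted quarter rest = 6; dotted half = 12; dotted eighth = 3; quarter = 4.
Sum: 16 + 24 + 6 + 12 + 3 + 4 = 65.
65 ÷ 9 = 7 complete bars with 2 sixteenth notes remaining.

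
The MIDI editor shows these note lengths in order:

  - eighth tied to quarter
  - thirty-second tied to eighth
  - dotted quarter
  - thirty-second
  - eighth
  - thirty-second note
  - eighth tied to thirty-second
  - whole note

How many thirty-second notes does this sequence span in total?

72

In thirty-second notes: eighth tied to quarter (eighth + quarter) = 12; thirty-second tied to eighth (thirty-second + eighth) = 5; dotted quarter = 12; thirty-second = 1; eighth = 4; thirty-second note = 1; eighth tied to thirty-second (eighth + thirty-second) = 5; whole note = 32.
Sum: 12 + 5 + 12 + 1 + 4 + 1 + 5 + 32 = 72 thirty-second notes.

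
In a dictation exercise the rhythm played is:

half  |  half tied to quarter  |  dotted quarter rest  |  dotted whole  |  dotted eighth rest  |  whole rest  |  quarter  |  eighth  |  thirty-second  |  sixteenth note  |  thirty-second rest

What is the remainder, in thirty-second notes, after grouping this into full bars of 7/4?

One bar of 7/4 = 56 thirty-second notes.
Express everything in thirty-second notes: half = 16; half tied to quarter (half + quarter) = 24; dotted quarter rest = 12; dotted whole = 48; dotted eighth rest = 6; whole rest = 32; quarter = 8; eighth = 4; thirty-second = 1; sixteenth note = 2; thirty-second rest = 1.
Altogether 16 + 24 + 12 + 48 + 6 + 32 + 8 + 4 + 1 + 2 + 1 = 154.
154 ÷ 56 = 2 complete bars with 42 thirty-second notes remaining.

42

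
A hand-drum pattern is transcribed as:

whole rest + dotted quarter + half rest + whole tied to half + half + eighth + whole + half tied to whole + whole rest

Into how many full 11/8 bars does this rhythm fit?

One bar of 11/8 = 11 eighth notes.
Express everything in eighth notes: whole rest = 8; dotted quarter = 3; half rest = 4; whole tied to half (whole + half) = 12; half = 4; eighth = 1; whole = 8; half tied to whole (half + whole) = 12; whole rest = 8.
Adding: 8 + 3 + 4 + 12 + 4 + 1 + 8 + 12 + 8 = 60.
60 ÷ 11 = 5 complete bars with 5 left over.

5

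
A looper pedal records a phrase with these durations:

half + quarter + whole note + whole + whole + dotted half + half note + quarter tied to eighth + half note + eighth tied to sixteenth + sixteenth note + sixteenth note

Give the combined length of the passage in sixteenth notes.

99

Each duration in sixteenth notes: half = 8; quarter = 4; whole note = 16; whole = 16; whole = 16; dotted half = 12; half note = 8; quarter tied to eighth (quarter + eighth) = 6; half note = 8; eighth tied to sixteenth (eighth + sixteenth) = 3; sixteenth note = 1; sixteenth note = 1.
Sum: 8 + 4 + 16 + 16 + 16 + 12 + 8 + 6 + 8 + 3 + 1 + 1 = 99 sixteenth notes.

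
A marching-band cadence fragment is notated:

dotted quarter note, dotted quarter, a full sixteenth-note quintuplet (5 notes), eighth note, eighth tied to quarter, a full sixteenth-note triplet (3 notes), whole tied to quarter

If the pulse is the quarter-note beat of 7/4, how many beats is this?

One quarter-note beat = 2 eighth notes.
Working in eighth notes: dotted quarter note = 3; dotted quarter = 3; a full sixteenth-note quintuplet (5 notes) (five quintuplet sixteenths span one quarter) = 2; eighth note = 1; eighth tied to quarter (eighth + quarter) = 3; a full sixteenth-note triplet (3 notes) (three triplet sixteenths span one eighth) = 1; whole tied to quarter (whole + quarter) = 10.
Total: 3 + 3 + 2 + 1 + 3 + 1 + 10 = 23.
23 ÷ 2 = 11.5 beats.

11.5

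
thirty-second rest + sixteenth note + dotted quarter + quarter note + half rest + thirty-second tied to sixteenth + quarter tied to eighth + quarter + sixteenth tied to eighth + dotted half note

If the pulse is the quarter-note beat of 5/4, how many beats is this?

11.5

One quarter-note beat = 8 thirty-second notes.
Express everything in thirty-second notes: thirty-second rest = 1; sixteenth note = 2; dotted quarter = 12; quarter note = 8; half rest = 16; thirty-second tied to sixteenth (thirty-second + sixteenth) = 3; quarter tied to eighth (quarter + eighth) = 12; quarter = 8; sixteenth tied to eighth (sixteenth + eighth) = 6; dotted half note = 24.
Total: 1 + 2 + 12 + 8 + 16 + 3 + 12 + 8 + 6 + 24 = 92.
92 ÷ 8 = 11.5 beats.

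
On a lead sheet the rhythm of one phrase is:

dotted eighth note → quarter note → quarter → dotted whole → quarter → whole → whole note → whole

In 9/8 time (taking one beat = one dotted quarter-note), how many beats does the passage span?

14.5

One dotted quarter-note beat = 6 sixteenth notes.
Convert each value to sixteenth notes: dotted eighth note = 3; quarter note = 4; quarter = 4; dotted whole = 24; quarter = 4; whole = 16; whole note = 16; whole = 16.
Total: 3 + 4 + 4 + 24 + 4 + 16 + 16 + 16 = 87.
87 ÷ 6 = 14.5 beats.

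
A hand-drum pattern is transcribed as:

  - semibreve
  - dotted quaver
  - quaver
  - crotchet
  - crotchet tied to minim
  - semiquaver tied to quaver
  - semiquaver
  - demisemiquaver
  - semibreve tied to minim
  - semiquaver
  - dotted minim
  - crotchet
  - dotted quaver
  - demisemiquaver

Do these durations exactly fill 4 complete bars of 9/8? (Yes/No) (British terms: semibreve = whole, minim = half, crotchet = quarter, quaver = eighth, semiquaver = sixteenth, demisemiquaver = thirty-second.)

No

One bar of 9/8 = 36 thirty-second notes, so 4 bars = 144.
Express everything in thirty-second notes: semibreve = 32; dotted quaver = 6; quaver = 4; crotchet = 8; crotchet tied to minim (crotchet + minim) = 24; semiquaver tied to quaver (semiquaver + quaver) = 6; semiquaver = 2; demisemiquaver = 1; semibreve tied to minim (semibreve + minim) = 48; semiquaver = 2; dotted minim = 24; crotchet = 8; dotted quaver = 6; demisemiquaver = 1.
Altogether 32 + 6 + 4 + 8 + 24 + 6 + 2 + 1 + 48 + 2 + 24 + 8 + 6 + 1 = 172.
172 exceeds 144, so the answer is No.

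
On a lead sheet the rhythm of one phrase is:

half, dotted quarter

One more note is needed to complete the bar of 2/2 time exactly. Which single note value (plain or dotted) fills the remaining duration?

eighth note

The bar of 2/2 = 8 eighth notes.
Convert each value to eighth notes: half = 4; dotted quarter = 3.
Total: 4 + 3 = 7.
Remaining: 8 − 7 = 1 eighth note, which is a eighth note.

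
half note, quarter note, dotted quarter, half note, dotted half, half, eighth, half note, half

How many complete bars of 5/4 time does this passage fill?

One bar of 5/4 = 10 eighth notes.
In eighth notes: half note = 4; quarter note = 2; dotted quarter = 3; half note = 4; dotted half = 6; half = 4; eighth = 1; half note = 4; half = 4.
Sum: 4 + 2 + 3 + 4 + 6 + 4 + 1 + 4 + 4 = 32.
32 ÷ 10 = 3 complete bars with 2 left over.

3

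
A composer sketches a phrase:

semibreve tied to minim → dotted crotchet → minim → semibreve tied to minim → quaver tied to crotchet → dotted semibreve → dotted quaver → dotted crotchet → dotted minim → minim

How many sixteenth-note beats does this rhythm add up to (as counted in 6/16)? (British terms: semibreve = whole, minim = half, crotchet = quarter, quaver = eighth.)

121

One sixteenth-note beat = 2 thirty-second notes.
In thirty-second notes: semibreve tied to minim (semibreve + minim) = 48; dotted crotchet = 12; minim = 16; semibreve tied to minim (semibreve + minim) = 48; quaver tied to crotchet (quaver + crotchet) = 12; dotted semibreve = 48; dotted quaver = 6; dotted crotchet = 12; dotted minim = 24; minim = 16.
Adding: 48 + 12 + 16 + 48 + 12 + 48 + 6 + 12 + 24 + 16 = 242.
242 ÷ 2 = 121 beats.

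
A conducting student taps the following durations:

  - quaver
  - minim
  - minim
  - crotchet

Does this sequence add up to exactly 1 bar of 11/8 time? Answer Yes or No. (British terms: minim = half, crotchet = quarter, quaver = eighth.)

One bar of 11/8 = 11 eighth notes.
Working in eighth notes: quaver = 1; minim = 4; minim = 4; crotchet = 2.
Sum: 1 + 4 + 4 + 2 = 11.
11 equals 11, so the answer is Yes.

Yes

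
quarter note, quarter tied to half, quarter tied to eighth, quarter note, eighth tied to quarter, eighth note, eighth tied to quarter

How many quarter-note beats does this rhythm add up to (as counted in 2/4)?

One quarter-note beat = 2 eighth notes.
Convert each value to eighth notes: quarter note = 2; quarter tied to half (quarter + half) = 6; quarter tied to eighth (quarter + eighth) = 3; quarter note = 2; eighth tied to quarter (eighth + quarter) = 3; eighth note = 1; eighth tied to quarter (eighth + quarter) = 3.
Sum: 2 + 6 + 3 + 2 + 3 + 1 + 3 = 20.
20 ÷ 2 = 10 beats.

10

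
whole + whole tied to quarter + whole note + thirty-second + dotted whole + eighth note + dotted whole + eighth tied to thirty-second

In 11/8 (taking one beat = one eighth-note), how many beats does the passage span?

One eighth-note beat = 4 thirty-second notes.
Convert each value to thirty-second notes: whole = 32; whole tied to quarter (whole + quarter) = 40; whole note = 32; thirty-second = 1; dotted whole = 48; eighth note = 4; dotted whole = 48; eighth tied to thirty-second (eighth + thirty-second) = 5.
Altogether 32 + 40 + 32 + 1 + 48 + 4 + 48 + 5 = 210.
210 ÷ 4 = 52.5 beats.

52.5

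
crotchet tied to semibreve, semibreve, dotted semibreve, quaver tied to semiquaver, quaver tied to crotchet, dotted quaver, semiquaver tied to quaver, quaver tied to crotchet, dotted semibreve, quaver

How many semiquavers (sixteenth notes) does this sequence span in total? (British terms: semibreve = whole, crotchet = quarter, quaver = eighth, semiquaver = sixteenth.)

107

In sixteenth notes: crotchet tied to semibreve (crotchet + semibreve) = 20; semibreve = 16; dotted semibreve = 24; quaver tied to semiquaver (quaver + semiquaver) = 3; quaver tied to crotchet (quaver + crotchet) = 6; dotted quaver = 3; semiquaver tied to quaver (semiquaver + quaver) = 3; quaver tied to crotchet (quaver + crotchet) = 6; dotted semibreve = 24; quaver = 2.
Adding: 20 + 16 + 24 + 3 + 6 + 3 + 3 + 6 + 24 + 2 = 107 sixteenth notes.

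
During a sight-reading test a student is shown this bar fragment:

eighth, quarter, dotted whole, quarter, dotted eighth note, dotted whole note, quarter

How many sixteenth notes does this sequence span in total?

Working in sixteenth notes: eighth = 2; quarter = 4; dotted whole = 24; quarter = 4; dotted eighth note = 3; dotted whole note = 24; quarter = 4.
Altogether 2 + 4 + 24 + 4 + 3 + 24 + 4 = 65 sixteenth notes.

65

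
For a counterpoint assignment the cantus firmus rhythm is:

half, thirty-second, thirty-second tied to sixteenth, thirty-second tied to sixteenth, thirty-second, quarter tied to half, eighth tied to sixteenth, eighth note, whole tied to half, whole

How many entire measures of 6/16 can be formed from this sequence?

One bar of 6/16 = 12 thirty-second notes.
Convert each value to thirty-second notes: half = 16; thirty-second = 1; thirty-second tied to sixteenth (thirty-second + sixteenth) = 3; thirty-second tied to sixteenth (thirty-second + sixteenth) = 3; thirty-second = 1; quarter tied to half (quarter + half) = 24; eighth tied to sixteenth (eighth + sixteenth) = 6; eighth note = 4; whole tied to half (whole + half) = 48; whole = 32.
Adding: 16 + 1 + 3 + 3 + 1 + 24 + 6 + 4 + 48 + 32 = 138.
138 ÷ 12 = 11 complete bars with 6 left over.

11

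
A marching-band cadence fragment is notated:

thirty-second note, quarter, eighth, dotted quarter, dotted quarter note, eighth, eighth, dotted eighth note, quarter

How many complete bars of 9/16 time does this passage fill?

One bar of 9/16 = 18 thirty-second notes.
Working in thirty-second notes: thirty-second note = 1; quarter = 8; eighth = 4; dotted quarter = 12; dotted quarter note = 12; eighth = 4; eighth = 4; dotted eighth note = 6; quarter = 8.
Sum: 1 + 8 + 4 + 12 + 12 + 4 + 4 + 6 + 8 = 59.
59 ÷ 18 = 3 complete bars with 5 left over.

3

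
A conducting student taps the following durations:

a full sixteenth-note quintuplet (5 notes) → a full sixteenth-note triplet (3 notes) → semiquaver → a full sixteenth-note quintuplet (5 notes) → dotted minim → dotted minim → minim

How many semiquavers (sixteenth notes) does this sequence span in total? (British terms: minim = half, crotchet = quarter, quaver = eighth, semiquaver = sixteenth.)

Working in sixteenth notes: a full sixteenth-note quintuplet (5 notes) (five quintuplet sixteenths span one quarter) = 4; a full sixteenth-note triplet (3 notes) (three triplet sixteenths span one eighth) = 2; semiquaver = 1; a full sixteenth-note quintuplet (5 notes) (five quintuplet sixteenths span one quarter) = 4; dotted minim = 12; dotted minim = 12; minim = 8.
Total: 4 + 2 + 1 + 4 + 12 + 12 + 8 = 43 sixteenth notes.

43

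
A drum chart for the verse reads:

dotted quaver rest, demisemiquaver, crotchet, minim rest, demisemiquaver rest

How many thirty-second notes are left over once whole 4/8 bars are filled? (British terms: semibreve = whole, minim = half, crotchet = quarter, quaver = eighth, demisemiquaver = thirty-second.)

One bar of 4/8 = 16 thirty-second notes.
Each duration in thirty-second notes: dotted quaver rest = 6; demisemiquaver = 1; crotchet = 8; minim rest = 16; demisemiquaver rest = 1.
Total: 6 + 1 + 8 + 16 + 1 = 32.
32 ÷ 16 = 2 complete bars with 0 thirty-second notes remaining.

0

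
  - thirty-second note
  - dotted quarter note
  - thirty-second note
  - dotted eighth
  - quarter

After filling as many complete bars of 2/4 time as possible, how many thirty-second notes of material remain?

One bar of 2/4 = 16 thirty-second notes.
In thirty-second notes: thirty-second note = 1; dotted quarter note = 12; thirty-second note = 1; dotted eighth = 6; quarter = 8.
Adding: 1 + 12 + 1 + 6 + 8 = 28.
28 ÷ 16 = 1 complete bar with 12 thirty-second notes remaining.

12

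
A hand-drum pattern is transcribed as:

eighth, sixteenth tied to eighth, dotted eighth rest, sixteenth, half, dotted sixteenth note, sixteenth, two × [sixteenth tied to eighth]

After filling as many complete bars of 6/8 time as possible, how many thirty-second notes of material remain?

One bar of 6/8 = 24 thirty-second notes.
Express everything in thirty-second notes: eighth = 4; sixteenth tied to eighth (sixteenth + eighth) = 6; dotted eighth rest = 6; sixteenth = 2; half = 16; dotted sixteenth note = 3; sixteenth = 2; sixteenth tied to eighth (sixteenth + eighth) = 6; sixteenth tied to eighth (sixteenth + eighth) = 6.
Adding: 4 + 6 + 6 + 2 + 16 + 3 + 2 + 6 + 6 = 51.
51 ÷ 24 = 2 complete bars with 3 thirty-second notes remaining.

3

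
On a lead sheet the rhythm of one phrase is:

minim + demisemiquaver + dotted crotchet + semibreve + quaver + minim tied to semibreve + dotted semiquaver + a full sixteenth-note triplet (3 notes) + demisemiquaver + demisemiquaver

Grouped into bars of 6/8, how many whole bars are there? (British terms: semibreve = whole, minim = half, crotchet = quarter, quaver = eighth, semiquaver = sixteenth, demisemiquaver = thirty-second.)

5

One bar of 6/8 = 24 thirty-second notes.
Convert each value to thirty-second notes: minim = 16; demisemiquaver = 1; dotted crotchet = 12; semibreve = 32; quaver = 4; minim tied to semibreve (minim + semibreve) = 48; dotted semiquaver = 3; a full sixteenth-note triplet (3 notes) (three triplet sixteenths span one eighth) = 4; demisemiquaver = 1; demisemiquaver = 1.
Adding: 16 + 1 + 12 + 32 + 4 + 48 + 3 + 4 + 1 + 1 = 122.
122 ÷ 24 = 5 complete bars with 2 left over.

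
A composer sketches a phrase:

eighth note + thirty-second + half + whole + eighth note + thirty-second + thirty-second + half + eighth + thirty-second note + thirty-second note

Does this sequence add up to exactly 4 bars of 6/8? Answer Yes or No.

One bar of 6/8 = 24 thirty-second notes, so 4 bars = 96.
Convert each value to thirty-second notes: eighth note = 4; thirty-second = 1; half = 16; whole = 32; eighth note = 4; thirty-second = 1; thirty-second = 1; half = 16; eighth = 4; thirty-second note = 1; thirty-second note = 1.
Sum: 4 + 1 + 16 + 32 + 4 + 1 + 1 + 16 + 4 + 1 + 1 = 81.
81 falls short of 96, so the answer is No.

No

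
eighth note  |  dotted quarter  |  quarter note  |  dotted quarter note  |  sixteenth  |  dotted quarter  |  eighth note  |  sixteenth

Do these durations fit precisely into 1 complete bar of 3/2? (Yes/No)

No

One bar of 3/2 = 24 sixteenth notes.
Express everything in sixteenth notes: eighth note = 2; dotted quarter = 6; quarter note = 4; dotted quarter note = 6; sixteenth = 1; dotted quarter = 6; eighth note = 2; sixteenth = 1.
Total: 2 + 6 + 4 + 6 + 1 + 6 + 2 + 1 = 28.
28 exceeds 24, so the answer is No.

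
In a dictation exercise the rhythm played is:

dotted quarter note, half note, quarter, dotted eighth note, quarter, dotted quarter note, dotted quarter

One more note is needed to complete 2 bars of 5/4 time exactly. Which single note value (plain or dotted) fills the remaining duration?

dotted eighth note

2 bars of 5/4 = 40 sixteenth notes.
In sixteenth notes: dotted quarter note = 6; half note = 8; quarter = 4; dotted eighth note = 3; quarter = 4; dotted quarter note = 6; dotted quarter = 6.
Sum: 6 + 8 + 4 + 3 + 4 + 6 + 6 = 37.
Remaining: 40 − 37 = 3 sixteenth notes, which is a dotted eighth note.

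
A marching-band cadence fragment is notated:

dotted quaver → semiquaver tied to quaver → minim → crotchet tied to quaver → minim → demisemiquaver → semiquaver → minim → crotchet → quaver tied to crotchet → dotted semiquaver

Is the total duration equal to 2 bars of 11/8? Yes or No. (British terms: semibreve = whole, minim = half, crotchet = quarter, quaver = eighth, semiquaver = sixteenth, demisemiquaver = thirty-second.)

No

One bar of 11/8 = 44 thirty-second notes, so 2 bars = 88.
Working in thirty-second notes: dotted quaver = 6; semiquaver tied to quaver (semiquaver + quaver) = 6; minim = 16; crotchet tied to quaver (crotchet + quaver) = 12; minim = 16; demisemiquaver = 1; semiquaver = 2; minim = 16; crotchet = 8; quaver tied to crotchet (quaver + crotchet) = 12; dotted semiquaver = 3.
Sum: 6 + 6 + 16 + 12 + 16 + 1 + 2 + 16 + 8 + 12 + 3 = 98.
98 exceeds 88, so the answer is No.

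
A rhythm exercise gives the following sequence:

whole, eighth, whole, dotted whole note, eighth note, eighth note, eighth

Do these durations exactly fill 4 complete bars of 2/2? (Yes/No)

One bar of 2/2 = 8 eighth notes, so 4 bars = 32.
Express everything in eighth notes: whole = 8; eighth = 1; whole = 8; dotted whole note = 12; eighth note = 1; eighth note = 1; eighth = 1.
Sum: 8 + 1 + 8 + 12 + 1 + 1 + 1 = 32.
32 equals 32, so the answer is Yes.

Yes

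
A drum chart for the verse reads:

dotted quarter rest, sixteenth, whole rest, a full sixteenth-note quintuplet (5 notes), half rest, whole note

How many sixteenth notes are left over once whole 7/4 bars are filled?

23

One bar of 7/4 = 28 sixteenth notes.
Convert each value to sixteenth notes: dotted quarter rest = 6; sixteenth = 1; whole rest = 16; a full sixteenth-note quintuplet (5 notes) (five quintuplet sixteenths span one quarter) = 4; half rest = 8; whole note = 16.
Total: 6 + 1 + 16 + 4 + 8 + 16 = 51.
51 ÷ 28 = 1 complete bar with 23 sixteenth notes remaining.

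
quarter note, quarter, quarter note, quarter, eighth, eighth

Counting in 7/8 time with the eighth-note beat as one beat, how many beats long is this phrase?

One eighth-note beat = 2 sixteenth notes.
Working in sixteenth notes: quarter note = 4; quarter = 4; quarter note = 4; quarter = 4; eighth = 2; eighth = 2.
Adding: 4 + 4 + 4 + 4 + 2 + 2 = 20.
20 ÷ 2 = 10 beats.

10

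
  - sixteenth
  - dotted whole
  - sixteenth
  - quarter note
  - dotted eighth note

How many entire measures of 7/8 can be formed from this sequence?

2

One bar of 7/8 = 14 sixteenth notes.
Express everything in sixteenth notes: sixteenth = 1; dotted whole = 24; sixteenth = 1; quarter note = 4; dotted eighth note = 3.
Adding: 1 + 24 + 1 + 4 + 3 = 33.
33 ÷ 14 = 2 complete bars with 5 left over.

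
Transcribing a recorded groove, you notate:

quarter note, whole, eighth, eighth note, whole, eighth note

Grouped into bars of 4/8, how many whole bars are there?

5

One bar of 4/8 = 4 eighth notes.
Convert each value to eighth notes: quarter note = 2; whole = 8; eighth = 1; eighth note = 1; whole = 8; eighth note = 1.
Altogether 2 + 8 + 1 + 1 + 8 + 1 = 21.
21 ÷ 4 = 5 complete bars with 1 left over.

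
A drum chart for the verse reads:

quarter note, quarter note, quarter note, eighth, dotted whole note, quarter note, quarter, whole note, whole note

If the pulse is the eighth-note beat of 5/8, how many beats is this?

One eighth-note beat = 2 sixteenth notes.
Express everything in sixteenth notes: quarter note = 4; quarter note = 4; quarter note = 4; eighth = 2; dotted whole note = 24; quarter note = 4; quarter = 4; whole note = 16; whole note = 16.
Altogether 4 + 4 + 4 + 2 + 24 + 4 + 4 + 16 + 16 = 78.
78 ÷ 2 = 39 beats.

39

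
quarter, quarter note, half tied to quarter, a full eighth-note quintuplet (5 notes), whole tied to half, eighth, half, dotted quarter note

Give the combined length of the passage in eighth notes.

34

Express everything in eighth notes: quarter = 2; quarter note = 2; half tied to quarter (half + quarter) = 6; a full eighth-note quintuplet (5 notes) (five quintuplet eighths span one half) = 4; whole tied to half (whole + half) = 12; eighth = 1; half = 4; dotted quarter note = 3.
Sum: 2 + 2 + 6 + 4 + 12 + 1 + 4 + 3 = 34 eighth notes.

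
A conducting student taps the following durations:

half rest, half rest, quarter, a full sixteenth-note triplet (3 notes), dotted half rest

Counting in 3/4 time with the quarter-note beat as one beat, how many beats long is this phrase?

8.5

One quarter-note beat = 2 eighth notes.
In eighth notes: half rest = 4; half rest = 4; quarter = 2; a full sixteenth-note triplet (3 notes) (three triplet sixteenths span one eighth) = 1; dotted half rest = 6.
Sum: 4 + 4 + 2 + 1 + 6 = 17.
17 ÷ 2 = 8.5 beats.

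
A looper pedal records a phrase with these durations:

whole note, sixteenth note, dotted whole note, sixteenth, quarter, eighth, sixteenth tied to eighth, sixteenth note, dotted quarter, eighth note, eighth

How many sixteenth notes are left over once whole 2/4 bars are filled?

One bar of 2/4 = 8 sixteenth notes.
Express everything in sixteenth notes: whole note = 16; sixteenth note = 1; dotted whole note = 24; sixteenth = 1; quarter = 4; eighth = 2; sixteenth tied to eighth (sixteenth + eighth) = 3; sixteenth note = 1; dotted quarter = 6; eighth note = 2; eighth = 2.
Altogether 16 + 1 + 24 + 1 + 4 + 2 + 3 + 1 + 6 + 2 + 2 = 62.
62 ÷ 8 = 7 complete bars with 6 sixteenth notes remaining.

6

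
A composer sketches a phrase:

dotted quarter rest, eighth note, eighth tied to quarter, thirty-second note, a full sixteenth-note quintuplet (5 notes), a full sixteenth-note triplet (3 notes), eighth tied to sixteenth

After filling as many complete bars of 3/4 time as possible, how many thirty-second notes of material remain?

23

One bar of 3/4 = 24 thirty-second notes.
Each duration in thirty-second notes: dotted quarter rest = 12; eighth note = 4; eighth tied to quarter (eighth + quarter) = 12; thirty-second note = 1; a full sixteenth-note quintuplet (5 notes) (five quintuplet sixteenths span one quarter) = 8; a full sixteenth-note triplet (3 notes) (three triplet sixteenths span one eighth) = 4; eighth tied to sixteenth (eighth + sixteenth) = 6.
Sum: 12 + 4 + 12 + 1 + 8 + 4 + 6 = 47.
47 ÷ 24 = 1 complete bar with 23 thirty-second notes remaining.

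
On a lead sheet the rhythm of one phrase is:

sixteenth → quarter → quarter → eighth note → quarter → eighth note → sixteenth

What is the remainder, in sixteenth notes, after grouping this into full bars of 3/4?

6

One bar of 3/4 = 12 sixteenth notes.
In sixteenth notes: sixteenth = 1; quarter = 4; quarter = 4; eighth note = 2; quarter = 4; eighth note = 2; sixteenth = 1.
Total: 1 + 4 + 4 + 2 + 4 + 2 + 1 = 18.
18 ÷ 12 = 1 complete bar with 6 sixteenth notes remaining.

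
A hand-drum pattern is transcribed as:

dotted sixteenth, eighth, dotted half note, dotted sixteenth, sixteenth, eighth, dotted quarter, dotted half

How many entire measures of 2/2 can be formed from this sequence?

2

One bar of 2/2 = 32 thirty-second notes.
In thirty-second notes: dotted sixteenth = 3; eighth = 4; dotted half note = 24; dotted sixteenth = 3; sixteenth = 2; eighth = 4; dotted quarter = 12; dotted half = 24.
Altogether 3 + 4 + 24 + 3 + 2 + 4 + 12 + 24 = 76.
76 ÷ 32 = 2 complete bars with 12 left over.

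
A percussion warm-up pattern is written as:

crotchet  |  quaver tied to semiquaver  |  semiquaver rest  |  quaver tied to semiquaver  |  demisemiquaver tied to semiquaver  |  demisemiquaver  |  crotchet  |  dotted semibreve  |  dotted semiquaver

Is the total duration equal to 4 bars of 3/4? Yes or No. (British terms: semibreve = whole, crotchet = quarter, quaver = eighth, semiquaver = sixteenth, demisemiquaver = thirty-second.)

No

One bar of 3/4 = 24 thirty-second notes, so 4 bars = 96.
Convert each value to thirty-second notes: crotchet = 8; quaver tied to semiquaver (quaver + semiquaver) = 6; semiquaver rest = 2; quaver tied to semiquaver (quaver + semiquaver) = 6; demisemiquaver tied to semiquaver (demisemiquaver + semiquaver) = 3; demisemiquaver = 1; crotchet = 8; dotted semibreve = 48; dotted semiquaver = 3.
Total: 8 + 6 + 2 + 6 + 3 + 1 + 8 + 48 + 3 = 85.
85 falls short of 96, so the answer is No.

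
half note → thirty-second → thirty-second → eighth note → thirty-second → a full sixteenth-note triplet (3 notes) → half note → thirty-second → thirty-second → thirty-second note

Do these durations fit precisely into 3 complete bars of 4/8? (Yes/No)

No

One bar of 4/8 = 16 thirty-second notes, so 3 bars = 48.
Express everything in thirty-second notes: half note = 16; thirty-second = 1; thirty-second = 1; eighth note = 4; thirty-second = 1; a full sixteenth-note triplet (3 notes) (three triplet sixteenths span one eighth) = 4; half note = 16; thirty-second = 1; thirty-second = 1; thirty-second note = 1.
Sum: 16 + 1 + 1 + 4 + 1 + 4 + 16 + 1 + 1 + 1 = 46.
46 falls short of 48, so the answer is No.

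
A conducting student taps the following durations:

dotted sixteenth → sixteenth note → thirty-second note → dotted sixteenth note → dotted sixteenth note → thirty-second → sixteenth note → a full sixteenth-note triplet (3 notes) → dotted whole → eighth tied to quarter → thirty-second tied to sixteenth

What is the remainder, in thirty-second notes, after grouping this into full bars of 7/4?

One bar of 7/4 = 56 thirty-second notes.
Working in thirty-second notes: dotted sixteenth = 3; sixteenth note = 2; thirty-second note = 1; dotted sixteenth note = 3; dotted sixteenth note = 3; thirty-second = 1; sixteenth note = 2; a full sixteenth-note triplet (3 notes) (three triplet sixteenths span one eighth) = 4; dotted whole = 48; eighth tied to quarter (eighth + quarter) = 12; thirty-second tied to sixteenth (thirty-second + sixteenth) = 3.
Altogether 3 + 2 + 1 + 3 + 3 + 1 + 2 + 4 + 48 + 12 + 3 = 82.
82 ÷ 56 = 1 complete bar with 26 thirty-second notes remaining.

26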